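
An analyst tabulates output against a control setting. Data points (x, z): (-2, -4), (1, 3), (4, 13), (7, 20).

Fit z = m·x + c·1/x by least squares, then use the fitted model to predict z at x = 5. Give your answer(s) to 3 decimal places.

Forming MᵀM = [[70, 4]; [4, 1045/784]] and Mᵀz = [203, 311/28]ᵀ gives MᵀM·[m, c]ᵀ = Mᵀz.
Δ = 70·(1045/784) − 4² = 4329/56.
m = (203·(1045/784) − 4·(311/28))/(4329/56) = 8443/2886; c = (70·(311/28) − 4·203)/(4329/56) = -644/1443.
At x = 5: ẑ = (8443/2886)·(5) + (-644/1443)·(1/5) = 69929/4810.

ẑ = 14.538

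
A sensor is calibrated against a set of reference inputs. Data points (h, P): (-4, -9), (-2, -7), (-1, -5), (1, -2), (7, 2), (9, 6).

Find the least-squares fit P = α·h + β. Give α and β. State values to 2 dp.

The normal system AᵀA·[α, β]ᵀ = AᵀP is [[152, 10]; [10, 6]]·[α, β]ᵀ = [121, -15]ᵀ.
Determinant 152·6 − 10² = 812.
α = (121·6 − 10·(-15))/812 = 219/203; β = (152·(-15) − 10·121)/812 = -1745/406.

α = 1.08, β = -4.30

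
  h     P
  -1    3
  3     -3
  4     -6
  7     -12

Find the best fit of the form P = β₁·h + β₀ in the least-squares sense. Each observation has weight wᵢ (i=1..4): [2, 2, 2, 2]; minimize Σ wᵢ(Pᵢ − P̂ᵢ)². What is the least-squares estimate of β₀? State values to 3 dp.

β₀ = 1.603

Entries of XᵀWX: Σwᵢ·h·h = 150, Σwᵢ·h = 26, Σwᵢ·1 = 8.
For XᵀWP: Σwᵢ·h·P = -240, Σwᵢ·P = -36.
So XᵀWX·[β₁, β₀]ᵀ = XᵀWP: [[150, 26]; [26, 8]]·[β₁, β₀]ᵀ = [-240, -36]ᵀ.
Determinant 150·8 − 26² = 524.
β₁ = ((-240)·8 − 26·(-36))/524 = -246/131; β₀ = (150·(-36) − 26·(-240))/524 = 210/131.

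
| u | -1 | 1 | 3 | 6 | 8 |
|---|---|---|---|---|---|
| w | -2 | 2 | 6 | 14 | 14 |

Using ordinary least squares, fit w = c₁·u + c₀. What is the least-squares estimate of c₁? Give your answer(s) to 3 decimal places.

From the data, Σu·u = 111, Σu = 17, Σ1 = 5.
Right-hand side: Σu·w = 218, Σw = 34.
AᵀA·[c₁, c₀]ᵀ = Aᵀw becomes [[111, 17]; [17, 5]]·[c₁, c₀]ᵀ = [218, 34]ᵀ.
det = 111·5 − 17² = 266.
c₁ = (218·5 − 17·34)/266 = 256/133; c₀ = (111·34 − 17·218)/266 = 34/133.

c₁ = 1.925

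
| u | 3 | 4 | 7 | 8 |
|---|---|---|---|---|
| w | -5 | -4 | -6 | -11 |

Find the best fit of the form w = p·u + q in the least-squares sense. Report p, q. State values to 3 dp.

p = -1.059, q = -0.676

Entries of MᵀM: Σu·u = 138, Σu = 22, Σ1 = 4.
For Mᵀw: Σu·w = -161, Σw = -26.
So MᵀM·[p, q]ᵀ = Mᵀw: [[138, 22]; [22, 4]]·[p, q]ᵀ = [-161, -26]ᵀ.
Determinant 138·4 − 22² = 68.
p = ((-161)·4 − 22·(-26))/68 = -18/17; q = (138·(-26) − 22·(-161))/68 = -23/34.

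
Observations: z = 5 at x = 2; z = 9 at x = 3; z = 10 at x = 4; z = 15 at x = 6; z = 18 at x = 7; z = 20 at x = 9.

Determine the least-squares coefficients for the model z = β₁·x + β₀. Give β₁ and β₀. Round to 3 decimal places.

β₁ = 2.158, β₀ = 1.684

Sums needed: Σx·x = 195, Σx = 31, Σ1 = 6.
For Mᵀz: Σx·z = 473, Σz = 77.
Eliminating β₀: 6·(row 1) − 31·(row 2) gives 209·β₁ = 6·473 − 31·77 = 451, so β₁ = 41/19.
Then β₀ = (77 − 31·(41/19))/6 = 32/19.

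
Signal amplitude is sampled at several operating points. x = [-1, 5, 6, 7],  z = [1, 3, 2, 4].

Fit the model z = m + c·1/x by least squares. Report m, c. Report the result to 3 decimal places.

Forming MᵀM = [[4, -103/210]; [-103/210, 47989/44100]] and Mᵀz = [10, 53/105]ᵀ gives MᵀM·[m, c]ᵀ = Mᵀz.
Eliminating c: (47989/44100)·(row 1) − (-103/210)·(row 2) gives (60449/14700)·m = (47989/44100)·10 − (-103/210)·(53/105) = 122702/11025, so m = 490808/181347.
Then c = ((53/105) − (-103/210)·(490808/181347))/(47989/44100) = 101780/60449.

m = 2.706, c = 1.684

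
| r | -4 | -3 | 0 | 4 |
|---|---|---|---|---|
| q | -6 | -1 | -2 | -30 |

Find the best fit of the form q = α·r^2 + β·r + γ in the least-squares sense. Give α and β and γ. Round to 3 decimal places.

Entries of XᵀX: Σr^2·r^2 = 593, Σr^2·r = -27, Σr^2 = 41, Σr·r = 41, Σr = -3, Σ1 = 4.
And Σr^2·q = -585, Σr·q = -93, Σq = -39.
Normal equations: [[593, -27, 41]; [-27, 41, -3]; [41, -3, 4]]·[α, β, γ]ᵀ = [-585, -93, -39]ᵀ.
Row-reducing yields α = -168/167, β = -2553/835, γ = -1446/835.

α = -1.006, β = -3.057, γ = -1.732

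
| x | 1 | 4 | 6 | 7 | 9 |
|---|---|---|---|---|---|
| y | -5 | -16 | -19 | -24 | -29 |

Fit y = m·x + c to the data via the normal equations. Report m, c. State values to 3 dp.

m = -2.952, c = -2.661

Compute the Gram sums: Σx·x = 183, Σx = 27, Σ1 = 5.
Moment sums: Σx·y = -612, Σy = -93.
Eliminating c: 5·(row 1) − 27·(row 2) gives 186·m = 5·(-612) − 27·(-93) = -549, so m = -183/62.
Then c = ((-93) − 27·(-183/62))/5 = -165/62.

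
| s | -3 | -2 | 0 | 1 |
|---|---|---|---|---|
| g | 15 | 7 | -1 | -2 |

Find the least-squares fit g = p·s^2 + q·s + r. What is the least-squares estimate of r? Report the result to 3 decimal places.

r = -1.200

Normal-equation sums: Σs^2·s^2 = 98, Σs^2·s = -34, Σs^2 = 14, Σs·s = 14, Σs = -4, Σ1 = 4.
And Σs^2·g = 161, Σs·g = -61, Σg = 19.
MᵀM·[p, q, r]ᵀ = Mᵀg becomes [[98, -34, 14]; [-34, 14, -4]; [14, -4, 4]]·[p, q, r]ᵀ = [161, -61, 19]ᵀ.
Row-reducing yields p = 7/6, q = -28/15, r = -6/5.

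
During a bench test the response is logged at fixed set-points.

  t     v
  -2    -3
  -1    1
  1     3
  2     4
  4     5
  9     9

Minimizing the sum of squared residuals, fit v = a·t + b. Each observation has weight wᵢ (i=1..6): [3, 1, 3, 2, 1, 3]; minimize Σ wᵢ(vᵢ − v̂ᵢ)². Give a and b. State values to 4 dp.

From the data, Σwᵢ·t·t = 283, Σwᵢ·t = 31, Σwᵢ·1 = 13.
For XᵀWv: Σwᵢ·t·v = 305, Σwᵢ·v = 41.
So XᵀWX·[a, b]ᵀ = XᵀWv: [[283, 31]; [31, 13]]·[a, b]ᵀ = [305, 41]ᵀ.
Eliminating b: 13·(row 1) − 31·(row 2) gives 2718·a = 13·305 − 31·41 = 2694, so a = 449/453.
Then b = (41 − 31·(449/453))/13 = 358/453.

a = 0.9912, b = 0.7903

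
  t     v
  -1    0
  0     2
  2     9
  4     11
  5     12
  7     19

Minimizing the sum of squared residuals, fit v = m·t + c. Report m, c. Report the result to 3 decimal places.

Setting ∂/∂m … = 0 gives: 95·m + 17·c = 255;  17·m + 6·c = 53.
Determinant 95·6 − 17² = 281.
m = (255·6 − 17·53)/281 = 629/281; c = (95·53 − 17·255)/281 = 700/281.

m = 2.238, c = 2.491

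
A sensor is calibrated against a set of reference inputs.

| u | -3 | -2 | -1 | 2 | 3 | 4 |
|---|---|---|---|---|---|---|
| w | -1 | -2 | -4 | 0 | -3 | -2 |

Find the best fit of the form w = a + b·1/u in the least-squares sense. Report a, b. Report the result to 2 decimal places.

Setting ∂/∂a … = 0 gives: 6·a + (-3/4)·b = -12;  (-3/4)·a + (257/144)·b = 23/6.
(Σ1 = 6, Σ1/u = -3/4, Σ1/u·1/u = 257/144, Σw = -12, Σ1/u·w = 23/6.)
Δ = 6·(257/144) − (-3/4)² = 487/48.
a = ((-12)·(257/144) − (-3/4)·(23/6))/(487/48) = -890/487; b = (6·(23/6) − (-3/4)·(-12))/(487/48) = 672/487.

a = -1.83, b = 1.38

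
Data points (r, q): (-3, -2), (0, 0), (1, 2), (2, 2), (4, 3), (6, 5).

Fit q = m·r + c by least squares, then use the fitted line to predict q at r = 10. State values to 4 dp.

With design matrix A, AᵀA = [[66, 10]; [10, 6]] and Aᵀq = [54, 10]ᵀ.
Δ = 66·6 − 10² = 296.
m = (54·6 − 10·10)/296 = 28/37; c = (66·10 − 10·54)/296 = 15/37.
At r = 10: q̂ = (28/37)·(10) + (15/37)·(1) = 295/37.

q̂ = 7.9730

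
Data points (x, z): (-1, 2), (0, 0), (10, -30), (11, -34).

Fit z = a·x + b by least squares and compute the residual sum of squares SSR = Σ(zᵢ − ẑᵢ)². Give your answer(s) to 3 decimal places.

Entries of AᵀA: Σx·x = 222, Σx = 20, Σ1 = 4.
For Aᵀz: Σx·z = -676, Σz = -62.
AᵀA·[a, b]ᵀ = Aᵀz becomes [[222, 20]; [20, 4]]·[a, b]ᵀ = [-676, -62]ᵀ.
det = 222·4 − 20² = 488.
a = ((-676)·4 − 20·(-62))/488 = -3; b = (222·(-62) − 20·(-676))/488 = -1/2.
Residuals: -1/2, 1/2, 1/2, -1/2; SSR = 1.

SSR = 1.000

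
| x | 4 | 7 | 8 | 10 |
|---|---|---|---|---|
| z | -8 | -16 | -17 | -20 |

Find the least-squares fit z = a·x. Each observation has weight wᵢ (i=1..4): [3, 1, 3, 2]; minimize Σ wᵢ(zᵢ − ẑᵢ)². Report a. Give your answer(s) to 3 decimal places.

a = -2.078

Compute the Gram sums: Σwᵢ·x·x = 489.
And Σwᵢ·x·z = -1016.
So AᵀWA·[a]ᵀ = AᵀWz: [[489]]·[a]ᵀ = [-1016]ᵀ.
a = (-1016)/489 = -2.07771.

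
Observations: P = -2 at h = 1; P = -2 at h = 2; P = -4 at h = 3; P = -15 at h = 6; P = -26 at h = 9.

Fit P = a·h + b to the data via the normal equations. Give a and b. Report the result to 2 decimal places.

XᵀX·[a, b]ᵀ = XᵀP reads: 131·a + 21·b = -342;  21·a + 5·b = -49.
Eliminating b: 5·(row 1) − 21·(row 2) gives 214·a = 5·(-342) − 21·(-49) = -681, so a = -681/214.
Then b = ((-49) − 21·(-681/214))/5 = 763/214.

a = -3.18, b = 3.57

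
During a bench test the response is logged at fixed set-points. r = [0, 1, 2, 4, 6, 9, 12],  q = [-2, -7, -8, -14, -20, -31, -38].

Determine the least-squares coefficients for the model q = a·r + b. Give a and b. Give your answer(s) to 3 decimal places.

a = -3.005, b = -2.548

Compute the Gram sums: Σr·r = 282, Σr = 34, Σ1 = 7.
For Xᵀq: Σr·q = -934, Σq = -120.
Determinant 282·7 − 34² = 818.
a = ((-934)·7 − 34·(-120))/818 = -1229/409; b = (282·(-120) − 34·(-934))/818 = -1042/409.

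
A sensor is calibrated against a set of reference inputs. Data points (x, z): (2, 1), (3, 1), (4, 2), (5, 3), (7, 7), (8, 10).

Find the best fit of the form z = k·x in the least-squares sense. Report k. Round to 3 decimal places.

k = 0.940

The normal equations are: 167·k = 157.
(Σx·x = 167, Σx·z = 157.)
k = 157/167 = 0.94012.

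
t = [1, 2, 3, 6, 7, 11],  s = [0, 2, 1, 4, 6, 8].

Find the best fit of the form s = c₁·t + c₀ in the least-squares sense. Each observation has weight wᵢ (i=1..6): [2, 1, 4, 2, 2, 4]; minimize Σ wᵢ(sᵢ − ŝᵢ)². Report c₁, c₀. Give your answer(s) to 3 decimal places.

c₁ = 0.825, c₀ = -0.865

Entries of MᵀWM: Σwᵢ·t·t = 696, Σwᵢ·t = 86, Σwᵢ·1 = 15.
For MᵀWs: Σwᵢ·t·s = 500, Σwᵢ·s = 58.
So MᵀWM·[c₁, c₀]ᵀ = MᵀWs: [[696, 86]; [86, 15]]·[c₁, c₀]ᵀ = [500, 58]ᵀ.
det = 696·15 − 86² = 3044.
c₁ = (500·15 − 86·58)/3044 = 628/761; c₀ = (696·58 − 86·500)/3044 = -658/761.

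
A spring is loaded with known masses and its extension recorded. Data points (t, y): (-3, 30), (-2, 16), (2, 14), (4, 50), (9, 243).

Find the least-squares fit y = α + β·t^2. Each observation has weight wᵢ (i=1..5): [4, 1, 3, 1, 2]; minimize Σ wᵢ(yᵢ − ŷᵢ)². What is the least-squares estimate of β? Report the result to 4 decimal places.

β = 2.9641

Forming AᵀWA = [[11, 230]; [230, 13766]] and AᵀWy = [714, 41478]ᵀ gives AᵀWA·[α, β]ᵀ = AᵀWy.
det = 11·13766 − 230² = 98526.
α = (714·13766 − 230·41478)/98526 = 48164/16421; β = (11·41478 − 230·714)/98526 = 48673/16421.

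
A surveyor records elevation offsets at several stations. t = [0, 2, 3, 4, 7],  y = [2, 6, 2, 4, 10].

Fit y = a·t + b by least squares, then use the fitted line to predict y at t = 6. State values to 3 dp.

From the data, Σt·t = 78, Σt = 16, Σ1 = 5.
For Aᵀy: Σt·y = 104, Σy = 24.
AᵀA·[a, b]ᵀ = Aᵀy becomes [[78, 16]; [16, 5]]·[a, b]ᵀ = [104, 24]ᵀ.
Determinant 78·5 − 16² = 134.
a = (104·5 − 16·24)/134 = 68/67; b = (78·24 − 16·104)/134 = 104/67.
At t = 6: ŷ = (68/67)·(6) + (104/67)·(1) = 512/67.

ŷ = 7.642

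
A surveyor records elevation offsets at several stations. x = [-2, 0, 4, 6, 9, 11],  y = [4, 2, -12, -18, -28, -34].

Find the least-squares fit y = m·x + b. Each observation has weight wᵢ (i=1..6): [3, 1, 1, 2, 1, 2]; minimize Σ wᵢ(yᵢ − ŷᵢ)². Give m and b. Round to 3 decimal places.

MᵀWM·[m, b]ᵀ = MᵀWy reads: 423·m + 41·b = -1288;  41·m + 10·b = -130.
Eliminating b: 10·(row 1) − 41·(row 2) gives 2549·m = 10·(-1288) − 41·(-130) = -7550, so m = -7550/2549.
Then b = ((-130) − 41·(-7550/2549))/10 = -2182/2549.

m = -2.962, b = -0.856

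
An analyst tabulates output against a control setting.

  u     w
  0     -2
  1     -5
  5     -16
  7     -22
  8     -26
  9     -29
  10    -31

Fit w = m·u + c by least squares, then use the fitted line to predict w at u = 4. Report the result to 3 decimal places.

ŵ = -13.663

AᵀA·[m, c]ᵀ = Aᵀw reads: 320·m + 40·c = -1018;  40·m + 7·c = -131.
(Σu·u = 320, Σu = 40, Σ1 = 7, Σu·w = -1018, Σw = -131.)
det = 320·7 − 40² = 640.
m = ((-1018)·7 − 40·(-131))/640 = -943/320; c = (320·(-131) − 40·(-1018))/640 = -15/8.
At u = 4: ŵ = (-943/320)·(4) + (-15/8)·(1) = -1093/80.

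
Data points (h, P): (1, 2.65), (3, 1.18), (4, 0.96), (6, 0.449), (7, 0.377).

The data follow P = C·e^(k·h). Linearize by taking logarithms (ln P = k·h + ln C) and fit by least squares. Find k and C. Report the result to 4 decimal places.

k = -0.3281, C = 3.4654

With ln Pᵢ as the transformed response and hᵢ as the regressor:
Σh = 21.0000, Σ(h)² = 111.0000, Σln P = -0.6770, Σh·ln P = -10.3252.
Equations: 111.0000·k + 21.0000·ln C = -10.3252;  21.0000·k + 5·ln C = -0.6770.
Solving (det = 114.0000): k = -0.32815, ln C = 1.24283, so C = exp(1.24283) = 3.46539.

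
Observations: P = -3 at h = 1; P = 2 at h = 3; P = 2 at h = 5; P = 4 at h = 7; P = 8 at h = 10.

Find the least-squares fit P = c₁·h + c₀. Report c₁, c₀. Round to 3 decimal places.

c₁ = 1.094, c₀ = -3.090

Compute the Gram sums: Σh·h = 184, Σh = 26, Σ1 = 5.
Right-hand side: Σh·P = 121, ΣP = 13.
Normal equations: [[184, 26]; [26, 5]]·[c₁, c₀]ᵀ = [121, 13]ᵀ.
Δ = 184·5 − 26² = 244.
c₁ = (121·5 − 26·13)/244 = 267/244; c₀ = (184·13 − 26·121)/244 = -377/122.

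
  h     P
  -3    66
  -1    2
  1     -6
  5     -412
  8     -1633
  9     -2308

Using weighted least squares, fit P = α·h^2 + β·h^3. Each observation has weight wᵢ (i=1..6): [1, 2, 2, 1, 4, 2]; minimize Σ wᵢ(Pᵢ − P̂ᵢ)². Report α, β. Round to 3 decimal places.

Entries of MᵀWM: Σwᵢ·h^2·h^2 = 30216, Σwᵢ·h^2·h^3 = 252052, Σwᵢ·h^3·h^3 = 2127816.
Right-hand side: Σwᵢ·h^2·P = -801658, Σwᵢ·h^3·P = -6762746.
Normal equations: [[30216, 252052]; [252052, 2127816]]·[α, β]ᵀ = [-801658, -6762746]ᵀ.
Δ = 30216·2127816 − 252052² = 763877552.
α = ((-801658)·2127816 − 252052·(-6762746))/763877552 = -152133017/95484694; β = (30216·(-6762746) − 252052·(-801658))/763877552 = -285453865/95484694.

α = -1.593, β = -2.990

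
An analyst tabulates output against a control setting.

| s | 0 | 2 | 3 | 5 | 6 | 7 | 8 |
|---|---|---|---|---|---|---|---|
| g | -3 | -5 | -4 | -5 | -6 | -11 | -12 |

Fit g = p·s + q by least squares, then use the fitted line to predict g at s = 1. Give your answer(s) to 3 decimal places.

ĝ = -2.966

Normal-equation sums: Σs·s = 187, Σs = 31, Σ1 = 7.
Moment sums: Σs·g = -256, Σg = -46.
Normal equations: [[187, 31]; [31, 7]]·[p, q]ᵀ = [-256, -46]ᵀ.
Eliminating q: 7·(row 1) − 31·(row 2) gives 348·p = 7·(-256) − 31·(-46) = -366, so p = -61/58.
Then q = ((-46) − 31·(-61/58))/7 = -111/58.
At s = 1: ĝ = (-61/58)·(1) + (-111/58)·(1) = -86/29.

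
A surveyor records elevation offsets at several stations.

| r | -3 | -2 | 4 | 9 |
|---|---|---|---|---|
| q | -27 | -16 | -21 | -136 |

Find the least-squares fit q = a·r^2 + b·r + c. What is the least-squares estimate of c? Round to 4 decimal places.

Compute the Gram sums: Σr^2·r^2 = 6914, Σr^2·r = 758, Σr^2 = 110, Σr·r = 110, Σr = 8, Σ1 = 4.
Right-hand side: Σr^2·q = -11659, Σr·q = -1195, Σq = -200.
So XᵀX·[a, b, c]ᵀ = Xᵀq: [[6914, 758, 110]; [758, 110, 8]; [110, 8, 4]]·[a, b, c]ᵀ = [-11659, -1195, -200]ᵀ.
Row-reducing yields a = -8402/4229, b = 24643/8458, c = -5038/4229.

c = -1.1913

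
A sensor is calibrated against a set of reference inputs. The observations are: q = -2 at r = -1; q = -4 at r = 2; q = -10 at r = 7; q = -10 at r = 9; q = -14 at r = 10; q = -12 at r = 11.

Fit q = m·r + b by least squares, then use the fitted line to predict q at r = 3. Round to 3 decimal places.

Normal-equation sums: Σr·r = 356, Σr = 38, Σ1 = 6.
And Σr·q = -438, Σq = -52.
So AᵀA·[m, b]ᵀ = Aᵀq: [[356, 38]; [38, 6]]·[m, b]ᵀ = [-438, -52]ᵀ.
Eliminating b: 6·(row 1) − 38·(row 2) gives 692·m = 6·(-438) − 38·(-52) = -652, so m = -163/173.
Then b = ((-52) − 38·(-163/173))/6 = -467/173.
At r = 3: q̂ = (-163/173)·(3) + (-467/173)·(1) = -956/173.

q̂ = -5.526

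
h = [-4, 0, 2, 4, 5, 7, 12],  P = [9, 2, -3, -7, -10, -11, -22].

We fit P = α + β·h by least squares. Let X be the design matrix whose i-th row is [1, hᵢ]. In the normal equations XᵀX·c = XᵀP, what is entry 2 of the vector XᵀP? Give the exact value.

-461

Entry 2 ↔ basis h, so (XᵀP)_{2} = Σᵢ (h)·Pᵢ = (-4)·(9) + (0)·(2) + (2)·(-3) + (4)·(-7) + (5)·(-10) + (7)·(-11) + (12)·(-22) = -461.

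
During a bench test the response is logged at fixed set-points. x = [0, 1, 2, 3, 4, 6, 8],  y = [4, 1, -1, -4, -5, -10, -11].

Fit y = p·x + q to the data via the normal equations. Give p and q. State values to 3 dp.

p = -1.925, q = 2.886

Sums needed: Σx·x = 130, Σx = 24, Σ1 = 7.
Right-hand side: Σx·y = -181, Σy = -26.
Normal equations: [[130, 24]; [24, 7]]·[p, q]ᵀ = [-181, -26]ᵀ.
det = 130·7 − 24² = 334.
p = ((-181)·7 − 24·(-26))/334 = -643/334; q = (130·(-26) − 24·(-181))/334 = 482/167.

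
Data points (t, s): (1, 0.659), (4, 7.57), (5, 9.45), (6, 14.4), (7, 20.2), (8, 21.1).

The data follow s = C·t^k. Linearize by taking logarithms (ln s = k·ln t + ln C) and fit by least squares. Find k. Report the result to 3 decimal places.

k = 1.703

Let Y = ln s. Fitting Y = k·ln t + ln C by least squares:
XᵀX = [[15.8331, 8.8128]; [8.8128, 6]], rhs = [23.3896, 12.5754]ᵀ  (here Σln t = 8.8128, Σ(ln t)² = 15.8331, Σln s = 12.5754, Σln t·ln s = 23.3896).
Δ = 15.8331·6 − (8.8128)² = 17.3327; k = (23.3896·6 − 8.8128·12.5754)/17.3327 = 1.70272, ln C = (15.8331·12.5754 − 8.8128·23.3896)/17.3327 = -0.40507.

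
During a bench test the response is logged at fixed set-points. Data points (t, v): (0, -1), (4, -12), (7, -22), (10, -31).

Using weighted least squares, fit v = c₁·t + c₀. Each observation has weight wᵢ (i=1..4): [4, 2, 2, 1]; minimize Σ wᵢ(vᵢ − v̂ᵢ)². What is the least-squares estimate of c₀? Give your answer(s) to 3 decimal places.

Forming AᵀWA = [[230, 32]; [32, 9]] and AᵀWv = [-714, -103]ᵀ gives AᵀWA·[c₁, c₀]ᵀ = AᵀWv.
Determinant 230·9 − 32² = 1046.
c₁ = ((-714)·9 − 32·(-103))/1046 = -1565/523; c₀ = (230·(-103) − 32·(-714))/1046 = -421/523.

c₀ = -0.805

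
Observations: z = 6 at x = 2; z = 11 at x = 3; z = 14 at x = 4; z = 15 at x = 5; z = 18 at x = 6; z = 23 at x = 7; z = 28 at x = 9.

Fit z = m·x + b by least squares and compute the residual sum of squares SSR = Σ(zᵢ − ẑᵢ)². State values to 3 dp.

SSR = 5.971

The normal system AᵀA·[m, b]ᵀ = Aᵀz is [[220, 36]; [36, 7]]·[m, b]ᵀ = [697, 115]ᵀ.
Eliminating b: 7·(row 1) − 36·(row 2) gives 244·m = 7·697 − 36·115 = 739, so m = 739/244.
Then b = (115 − 36·(739/244))/7 = 52/61.
Residuals: -111/122, 259/244, 63/61, -243/244, -125/122, 231/244, -27/244; SSR = 1457/244.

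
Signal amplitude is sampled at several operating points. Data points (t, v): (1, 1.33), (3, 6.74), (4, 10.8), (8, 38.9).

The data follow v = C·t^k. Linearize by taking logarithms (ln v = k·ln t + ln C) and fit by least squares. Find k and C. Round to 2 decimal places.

With ln vᵢ as the transformed response and ln tᵢ as the regressor:
Σln t = 4.5643, Σ(ln t)² = 7.4528, Σln v = 8.2338, Σln t·ln v = 13.0078.
Equations: 7.4528·k + 4.5643·ln C = 13.0078;  4.5643·k + 4·ln C = 8.2338.
Solving (det = 8.9781): k = 1.60940, ln C = 0.22198, so C = exp(0.22198) = 1.24854.

k = 1.61, C = 1.25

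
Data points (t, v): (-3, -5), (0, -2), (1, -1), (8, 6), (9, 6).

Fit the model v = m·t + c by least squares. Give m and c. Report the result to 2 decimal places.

From the data, Σt·t = 155, Σt = 15, Σ1 = 5.
Right-hand side: Σt·v = 116, Σv = 4.
So AᵀA·[m, c]ᵀ = Aᵀv: [[155, 15]; [15, 5]]·[m, c]ᵀ = [116, 4]ᵀ.
Eliminating c: 5·(row 1) − 15·(row 2) gives 550·m = 5·116 − 15·4 = 520, so m = 52/55.
Then c = (4 − 15·(52/55))/5 = -112/55.

m = 0.95, c = -2.04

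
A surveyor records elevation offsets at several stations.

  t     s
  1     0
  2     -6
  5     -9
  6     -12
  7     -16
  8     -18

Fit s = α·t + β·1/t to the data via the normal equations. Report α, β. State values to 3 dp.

α = -2.196, β = 1.361

Sums needed: Σt·t = 179, Σt·1/t = 6, Σ1/t·1/t = 955249/705600.
Right-hand side: Σt·s = -385, Σ1/t·s = -1587/140.
So XᵀX·[α, β]ᵀ = Xᵀs: [[179, 6]; [6, 955249/705600]]·[α, β]ᵀ = [-385, -1587/140]ᵀ.
Determinant 179·(955249/705600) − 6² = 145587971/705600.
α = ((-385)·(955249/705600) − 6·(-1587/140))/(145587971/705600) = -319779985/145587971; β = (179·(-1587/140) − 6·(-385))/(145587971/705600) = 198208080/145587971.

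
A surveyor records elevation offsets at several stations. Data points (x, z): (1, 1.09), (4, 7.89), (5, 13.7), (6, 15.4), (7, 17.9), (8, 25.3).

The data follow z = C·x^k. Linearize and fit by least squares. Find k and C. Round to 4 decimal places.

k = 1.4897, C = 1.0853

With ln zᵢ as the transformed response and ln xᵢ as the regressor:
Σln x = 8.8128, Σ(ln x)² = 15.8331, Σln z = 13.6191, Σln x·ln z = 24.3072.
Equations: 15.8331·k + 8.8128·ln C = 24.3072;  8.8128·k + 6·ln C = 13.6191.
Δ = 15.8331·6 − (8.8128)² = 17.3327; k = (24.3072·6 − 8.8128·13.6191)/17.3327 = 1.48967, ln C = (15.8331·13.6191 − 8.8128·24.3072)/17.3327 = 0.08182, so C = exp(0.08182) = 1.08526.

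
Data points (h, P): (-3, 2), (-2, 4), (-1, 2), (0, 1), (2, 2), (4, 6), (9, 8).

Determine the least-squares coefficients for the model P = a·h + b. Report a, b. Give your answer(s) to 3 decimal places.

AᵀA·[a, b]ᵀ = AᵀP reads: 115·a + 9·b = 84;  9·a + 7·b = 25.
Eliminating b: 7·(row 1) − 9·(row 2) gives 724·a = 7·84 − 9·25 = 363, so a = 363/724.
Then b = (25 − 9·(363/724))/7 = 2119/724.

a = 0.501, b = 2.927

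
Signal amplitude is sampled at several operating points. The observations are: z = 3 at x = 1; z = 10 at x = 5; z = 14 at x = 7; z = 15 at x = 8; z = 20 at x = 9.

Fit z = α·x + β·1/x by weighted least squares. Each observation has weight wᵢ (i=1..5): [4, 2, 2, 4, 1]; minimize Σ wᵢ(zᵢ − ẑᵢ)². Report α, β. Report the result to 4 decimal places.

α = 1.9520, β = 1.0358

AᵀWA·[α, β]ᵀ = AᵀWz reads: 489·α + 13·β = 968;  13·α + (6661033/1587600)·β = 535/18.
(Σwᵢ·x·x = 489, Σwᵢ·x·1/x = 13, Σwᵢ·1/x·1/x = 6661033/1587600, Σwᵢ·x·z = 968, Σwᵢ·1/x·z = 535/18.)
Eliminating β: (6661033/1587600)·(row 1) − 13·(row 2) gives (996313579/529200)·α = (6661033/1587600)·968 − 13·(535/18) = 364653059/99225, so α = 5834448944/2988940737.
Then β = ((535/18) − 13·(5834448944/2988940737))/(6661033/1587600) = 1032028200/996313579.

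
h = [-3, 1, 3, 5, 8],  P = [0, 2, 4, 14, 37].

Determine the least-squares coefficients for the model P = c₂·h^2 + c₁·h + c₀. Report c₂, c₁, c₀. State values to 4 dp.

Forming XᵀX = [[4884, 638, 108]; [638, 108, 14]; [108, 14, 5]] and XᵀP = [2756, 380, 57]ᵀ gives XᵀX·[c₂, c₁, c₀]ᵀ = XᵀP.
Row-reducing yields c₂ = 38675/78619, c₁ = 63202/78619, c₀ = -116089/78619.

c₂ = 0.4919, c₁ = 0.8039, c₀ = -1.4766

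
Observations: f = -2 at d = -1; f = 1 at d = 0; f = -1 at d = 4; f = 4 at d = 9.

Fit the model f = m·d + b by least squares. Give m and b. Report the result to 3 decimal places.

Setting ∂/∂m … = 0 gives: 98·m + 12·b = 34;  12·m + 4·b = 2.
(Σd·d = 98, Σd = 12, Σ1 = 4, Σd·f = 34, Σf = 2.)
Eliminating b: 4·(row 1) − 12·(row 2) gives 248·m = 4·34 − 12·2 = 112, so m = 14/31.
Then b = (2 − 12·(14/31))/4 = -53/62.

m = 0.452, b = -0.855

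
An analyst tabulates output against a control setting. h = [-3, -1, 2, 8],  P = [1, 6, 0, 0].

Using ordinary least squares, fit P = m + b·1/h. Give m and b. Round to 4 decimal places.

m = 1.0291, b = -4.0708

Compute the Gram sums: Σ1 = 4, Σ1/h = -17/24, Σ1/h·1/h = 793/576.
Moment sums: ΣP = 7, Σ1/h·P = -19/3.
AᵀA·[m, b]ᵀ = AᵀP becomes [[4, -17/24]; [-17/24, 793/576]]·[m, b]ᵀ = [7, -19/3]ᵀ.
Eliminating b: (793/576)·(row 1) − (-17/24)·(row 2) gives (961/192)·m = (793/576)·7 − (-17/24)·(-19/3) = 989/192, so m = 989/961.
Then b = ((-19/3) − (-17/24)·(989/961))/(793/576) = -3912/961.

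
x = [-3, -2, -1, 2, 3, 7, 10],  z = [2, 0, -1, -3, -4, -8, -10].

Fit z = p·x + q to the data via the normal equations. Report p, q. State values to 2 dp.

Entries of AᵀA: Σx·x = 176, Σx = 16, Σ1 = 7.
Moment sums: Σx·z = -179, Σz = -24.
Normal equations: [[176, 16]; [16, 7]]·[p, q]ᵀ = [-179, -24]ᵀ.
Determinant 176·7 − 16² = 976.
p = ((-179)·7 − 16·(-24))/976 = -869/976; q = (176·(-24) − 16·(-179))/976 = -85/61.

p = -0.89, q = -1.39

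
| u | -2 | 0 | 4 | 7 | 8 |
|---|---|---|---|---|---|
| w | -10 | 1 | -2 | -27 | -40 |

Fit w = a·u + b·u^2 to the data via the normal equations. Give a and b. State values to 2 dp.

Forming XᵀX = [[133, 911]; [911, 6769]] and Xᵀw = [-497, -3955]ᵀ gives XᵀX·[a, b]ᵀ = Xᵀw.
Eliminating b: 6769·(row 1) − 911·(row 2) gives 70356·a = 6769·(-497) − 911·(-3955) = 238812, so a = 19901/5863.
Then b = ((-3955) − 911·(19901/5863))/6769 = -6104/5863.

a = 3.39, b = -1.04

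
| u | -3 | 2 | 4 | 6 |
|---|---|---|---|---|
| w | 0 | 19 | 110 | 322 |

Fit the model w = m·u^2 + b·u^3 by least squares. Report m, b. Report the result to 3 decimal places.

m = 2.939, b = 0.999

Forming MᵀM = [[1649, 8589]; [8589, 51545]] and Mᵀw = [13428, 76744]ᵀ gives MᵀM·[m, b]ᵀ = Mᵀw.
Eliminating b: 51545·(row 1) − 8589·(row 2) gives 11226784·m = 51545·13428 − 8589·76744 = 32992044, so m = 201171/68456.
Then b = (76744 − 8589·(201171/68456))/51545 = 68401/68456.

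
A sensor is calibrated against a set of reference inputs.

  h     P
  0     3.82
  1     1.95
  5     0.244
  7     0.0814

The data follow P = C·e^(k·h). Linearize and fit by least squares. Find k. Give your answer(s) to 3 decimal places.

Linearized form: ln P = k·h + ln C. From the 4 transformed points,
Σh = 13.0000, Σ(h)² = 75.0000, Σln P = -1.9109, Σh·ln P = -23.9438.
Normal system: [[75.0000, 13.0000]; [13.0000, 4]]·[k, ln C]ᵀ = [-23.9438, -1.9109]ᵀ.
Δ = 75.0000·4 − (13.0000)² = 131.0000; k = (-23.9438·4 − 13.0000·-1.9109)/131.0000 = -0.54148, ln C = (75.0000·-1.9109 − 13.0000·-23.9438)/131.0000 = 1.28208.

k = -0.541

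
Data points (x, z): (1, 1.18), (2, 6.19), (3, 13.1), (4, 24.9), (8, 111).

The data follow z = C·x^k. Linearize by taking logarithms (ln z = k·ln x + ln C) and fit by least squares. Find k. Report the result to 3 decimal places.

k = 2.167

Linearized form: ln z = k·ln x + ln C. From the 5 transformed points,
AᵀA = [[7.9333, 5.2575]; [5.2575, 5]], rhs = [18.3398, 12.4855]ᵀ  (here Σln x = 5.2575, Σ(ln x)² = 7.9333, Σln z = 12.4855, Σln x·ln z = 18.3398).
Solving (det = 12.0252): k = 2.16685, ln C = 0.21865.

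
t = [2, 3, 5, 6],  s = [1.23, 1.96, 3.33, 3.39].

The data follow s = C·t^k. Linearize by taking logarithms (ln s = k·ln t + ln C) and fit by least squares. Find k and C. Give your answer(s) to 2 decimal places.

k = 0.96, C = 0.66

Linearized form: ln s = k·ln t + ln C. From the 4 transformed points,
AᵀA = [[7.4881, 5.1930]; [5.1930, 4]], rhs = [5.0063, 3.3038]ᵀ  (here Σln t = 5.1930, Σ(ln t)² = 7.4881, Σln s = 3.3038, Σln t·ln s = 5.0063).
Δ = 7.4881·4 − (5.1930)² = 2.9856; k = (5.0063·4 − 5.1930·3.3038)/2.9856 = 0.96098, ln C = (7.4881·3.3038 − 5.1930·5.0063)/2.9856 = -0.42164, so C = exp(-0.42164) = 0.65597.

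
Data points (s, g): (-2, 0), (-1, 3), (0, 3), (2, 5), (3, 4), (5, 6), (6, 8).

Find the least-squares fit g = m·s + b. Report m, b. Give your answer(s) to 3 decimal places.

Compute the Gram sums: Σs·s = 79, Σs = 13, Σ1 = 7.
And Σs·g = 97, Σg = 29.
XᵀX·[m, b]ᵀ = Xᵀg becomes [[79, 13]; [13, 7]]·[m, b]ᵀ = [97, 29]ᵀ.
Δ = 79·7 − 13² = 384.
m = (97·7 − 13·29)/384 = 151/192; b = (79·29 − 13·97)/384 = 515/192.

m = 0.786, b = 2.682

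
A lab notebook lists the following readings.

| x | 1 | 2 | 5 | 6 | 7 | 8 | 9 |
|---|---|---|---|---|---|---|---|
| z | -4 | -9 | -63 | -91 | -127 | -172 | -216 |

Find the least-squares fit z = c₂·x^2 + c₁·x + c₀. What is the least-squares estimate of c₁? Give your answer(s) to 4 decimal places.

Forming MᵀM = [[14996, 1934, 260]; [1934, 260, 38]; [260, 38, 7]] and Mᵀz = [-39618, -5092, -682]ᵀ gives MᵀM·[c₂, c₁, c₀]ᵀ = Mᵀz.
Inverting the 3×3 Gram matrix, [c₂, c₁, c₀]ᵀ = [-10292/3423, 11567/3423, -4672/1141]ᵀ.

c₁ = 3.3792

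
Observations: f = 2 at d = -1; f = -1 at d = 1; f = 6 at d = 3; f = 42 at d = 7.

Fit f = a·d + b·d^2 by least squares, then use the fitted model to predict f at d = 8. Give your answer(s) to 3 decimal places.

Forming XᵀX = [[60, 370]; [370, 2484]] and Xᵀf = [309, 2113]ᵀ gives XᵀX·[a, b]ᵀ = Xᵀf.
det = 60·2484 − 370² = 12140.
a = (309·2484 − 370·2113)/12140 = -7127/6070; b = (60·2113 − 370·309)/12140 = 1245/1214.
At d = 8: f̂ = (-7127/6070)·(8) + (1245/1214)·(64) = 170692/3035.

f̂ = 56.241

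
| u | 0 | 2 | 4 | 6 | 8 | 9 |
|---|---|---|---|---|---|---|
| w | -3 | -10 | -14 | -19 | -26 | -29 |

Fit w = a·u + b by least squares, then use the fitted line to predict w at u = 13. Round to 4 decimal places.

Compute the Gram sums: Σu·u = 201, Σu = 29, Σ1 = 6.
Right-hand side: Σu·w = -659, Σw = -101.
Eliminating b: 6·(row 1) − 29·(row 2) gives 365·a = 6·(-659) − 29·(-101) = -1025, so a = -205/73.
Then b = ((-101) − 29·(-205/73))/6 = -238/73.
At u = 13: ŵ = (-205/73)·(13) + (-238/73)·(1) = -2903/73.

ŵ = -39.7671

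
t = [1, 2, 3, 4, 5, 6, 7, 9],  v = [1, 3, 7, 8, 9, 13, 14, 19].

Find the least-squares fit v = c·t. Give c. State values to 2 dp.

Compute the Gram sums: Σt·t = 221.
For Xᵀv: Σt·v = 452.
XᵀX·[c]ᵀ = Xᵀv becomes [[221]]·[c]ᵀ = [452]ᵀ.
Hence c = 452 / 221 ≈ 2.04525.

c = 2.05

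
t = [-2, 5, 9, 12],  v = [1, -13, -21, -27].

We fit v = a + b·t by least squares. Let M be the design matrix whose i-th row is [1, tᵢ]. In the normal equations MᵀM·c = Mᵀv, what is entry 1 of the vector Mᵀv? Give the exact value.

Entry 1 ↔ basis 1, so (Mᵀv)_{1} = Σᵢ vᵢ = (1)·(1) + (1)·(-13) + (1)·(-21) + (1)·(-27) = -60.

-60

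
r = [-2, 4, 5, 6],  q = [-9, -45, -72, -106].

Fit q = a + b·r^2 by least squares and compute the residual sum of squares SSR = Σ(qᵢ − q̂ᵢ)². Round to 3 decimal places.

SSR = 0.301

Entries of AᵀA: Σ1 = 4, Σr^2 = 81, Σr^2·r^2 = 2193.
Right-hand side: Σq = -232, Σr^2·q = -6372.
AᵀA·[a, b]ᵀ = Aᵀq becomes [[4, 81]; [81, 2193]]·[a, b]ᵀ = [-232, -6372]ᵀ.
Determinant 4·2193 − 81² = 2211.
a = ((-232)·2193 − 81·(-6372))/2211 = 2452/737; b = (4·(-6372) − 81·(-232))/2211 = -2232/737.
Residuals: -157/737, 95/737, 284/737, -222/737; SSR = 222/737.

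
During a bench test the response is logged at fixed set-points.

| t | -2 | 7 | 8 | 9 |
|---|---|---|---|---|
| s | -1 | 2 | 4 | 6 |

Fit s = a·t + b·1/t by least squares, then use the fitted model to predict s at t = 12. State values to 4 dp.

MᵀM·[a, b]ᵀ = Mᵀs reads: 198·a + 4·b = 102;  4·a + (75793/254016)·b = 41/21.
(Σt·t = 198, Σt·1/t = 4, Σ1/t·1/t = 75793/254016, Σt·s = 102, Σ1/t·s = 41/21.)
Determinant 198·(75793/254016) − 4² = 607931/14112.
a = (102·(75793/254016) − 4·(41/21))/(607931/14112) = 957857/1823793; b = (198·(41/21) − 4·102)/(607931/14112) = -302400/607931.
At t = 12: ŝ = (957857/1823793)·(12) + (-302400/607931)·(1/12) = 3806228/607931.

ŝ = 6.2610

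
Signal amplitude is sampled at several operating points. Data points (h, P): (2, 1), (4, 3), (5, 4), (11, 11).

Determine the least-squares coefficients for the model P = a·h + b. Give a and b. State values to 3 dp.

MᵀM·[a, b]ᵀ = MᵀP reads: 166·a + 22·b = 155;  22·a + 4·b = 19.
Δ = 166·4 − 22² = 180.
a = (155·4 − 22·19)/180 = 101/90; b = (166·19 − 22·155)/180 = -64/45.

a = 1.122, b = -1.422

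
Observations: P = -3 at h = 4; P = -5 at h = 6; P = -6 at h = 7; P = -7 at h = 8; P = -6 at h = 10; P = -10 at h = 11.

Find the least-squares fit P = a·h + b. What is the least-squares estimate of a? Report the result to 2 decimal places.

Sums needed: Σh·h = 386, Σh = 46, Σ1 = 6.
Right-hand side: Σh·P = -310, ΣP = -37.
XᵀX·[a, b]ᵀ = XᵀP becomes [[386, 46]; [46, 6]]·[a, b]ᵀ = [-310, -37]ᵀ.
Determinant 386·6 − 46² = 200.
a = ((-310)·6 − 46·(-37))/200 = -79/100; b = (386·(-37) − 46·(-310))/200 = -11/100.

a = -0.79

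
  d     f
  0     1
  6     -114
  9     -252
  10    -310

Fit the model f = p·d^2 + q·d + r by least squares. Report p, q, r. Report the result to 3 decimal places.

The normal equations are: 17857·p + 1945·q + 217·r = -55516;  1945·p + 217·q + 25·r = -6052;  217·p + 25·q + 4·r = -675.
(Σd^2·d^2 = 17857, Σd^2·d = 1945, Σd^2 = 217, Σd·d = 217, Σd = 25, Σ1 = 4, Σd^2·f = -55516, Σd·f = -6052, Σf = -675.)
Inverting the 3×3 Gram matrix, [p, q, r]ᵀ = [-11447/3837, -4852/3837, 1277/1279]ᵀ.

p = -2.983, q = -1.265, r = 0.998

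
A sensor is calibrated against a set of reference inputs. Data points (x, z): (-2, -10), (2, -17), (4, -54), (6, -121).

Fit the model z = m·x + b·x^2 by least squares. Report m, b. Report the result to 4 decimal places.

m = -1.3500, b = -3.1250

Sums needed: Σx·x = 60, Σx·x^2 = 280, Σx^2·x^2 = 1584.
Right-hand side: Σx·z = -956, Σx^2·z = -5328.
Δ = 60·1584 − 280² = 16640.
m = ((-956)·1584 − 280·(-5328))/16640 = -27/20; b = (60·(-5328) − 280·(-956))/16640 = -25/8.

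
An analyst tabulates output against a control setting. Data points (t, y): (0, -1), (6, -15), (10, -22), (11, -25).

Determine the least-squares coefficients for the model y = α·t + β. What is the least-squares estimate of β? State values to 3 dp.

β = -1.324

With design matrix M, MᵀM = [[257, 27]; [27, 4]] and Mᵀy = [-585, -63]ᵀ.
Eliminating β: 4·(row 1) − 27·(row 2) gives 299·α = 4·(-585) − 27·(-63) = -639, so α = -639/299.
Then β = ((-63) − 27·(-639/299))/4 = -396/299.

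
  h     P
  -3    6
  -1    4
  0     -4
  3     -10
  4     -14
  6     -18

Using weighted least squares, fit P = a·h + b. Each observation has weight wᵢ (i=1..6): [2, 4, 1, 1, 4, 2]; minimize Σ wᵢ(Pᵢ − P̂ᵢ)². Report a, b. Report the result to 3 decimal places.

With design matrix M, MᵀWM = [[167, 21]; [21, 14]] and MᵀWP = [-522, -78]ᵀ.
det = 167·14 − 21² = 1897.
a = ((-522)·14 − 21·(-78))/1897 = -810/271; b = (167·(-78) − 21·(-522))/1897 = -2064/1897.

a = -2.989, b = -1.088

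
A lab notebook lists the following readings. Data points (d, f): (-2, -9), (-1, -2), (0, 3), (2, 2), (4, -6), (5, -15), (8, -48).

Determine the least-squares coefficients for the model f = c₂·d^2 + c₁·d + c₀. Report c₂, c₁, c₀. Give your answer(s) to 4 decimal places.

c₂ = -1.0909, c₁ = 2.4773, c₀ = 1.3899

MᵀM·[c₂, c₁, c₀]ᵀ = Mᵀf reads: 5010·c₂ + 700·c₁ + 114·c₀ = -3573;  700·c₂ + 114·c₁ + 16·c₀ = -459;  114·c₂ + 16·c₁ + 7·c₀ = -75.
(Σd^2·d^2 = 5010, Σd^2·d = 700, Σd^2 = 114, Σd·d = 114, Σd = 16, Σ1 = 7, Σd^2·f = -3573, Σd·f = -459, Σf = -75.)
Row-reducing yields c₂ = -194991/178738, c₁ = 442791/178738, c₀ = 124212/89369.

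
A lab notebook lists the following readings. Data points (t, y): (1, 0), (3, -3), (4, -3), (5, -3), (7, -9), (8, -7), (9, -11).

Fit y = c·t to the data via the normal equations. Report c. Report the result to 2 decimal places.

c = -1.04

Compute the Gram sums: Σt·t = 245.
And Σt·y = -254.
MᵀM·[c]ᵀ = Mᵀy becomes [[245]]·[c]ᵀ = [-254]ᵀ.
Hence c = -254 / 245 ≈ -1.03673.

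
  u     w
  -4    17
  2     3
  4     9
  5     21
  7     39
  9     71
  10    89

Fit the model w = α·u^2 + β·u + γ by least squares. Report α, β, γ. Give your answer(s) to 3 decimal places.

α = 0.973, β = -0.763, γ = -1.271

Setting ∂/∂α … = 0 gives: 20115·α + 2205·β + 291·γ = 17515;  2205·α + 291·β + 33·γ = 1881;  291·α + 33·β + 7·γ = 249.
Solving the 3×3 system (Gaussian elimination) gives α = 111131/114246, β = -9681/12694, γ = -24205/19041.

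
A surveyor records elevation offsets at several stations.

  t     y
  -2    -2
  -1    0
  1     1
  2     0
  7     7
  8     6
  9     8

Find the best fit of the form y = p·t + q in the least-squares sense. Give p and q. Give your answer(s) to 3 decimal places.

The normal system AᵀA·[p, q]ᵀ = Aᵀy is [[204, 24]; [24, 7]]·[p, q]ᵀ = [174, 20]ᵀ.
Δ = 204·7 − 24² = 852.
p = (174·7 − 24·20)/852 = 123/142; q = (204·20 − 24·174)/852 = -8/71.

p = 0.866, q = -0.113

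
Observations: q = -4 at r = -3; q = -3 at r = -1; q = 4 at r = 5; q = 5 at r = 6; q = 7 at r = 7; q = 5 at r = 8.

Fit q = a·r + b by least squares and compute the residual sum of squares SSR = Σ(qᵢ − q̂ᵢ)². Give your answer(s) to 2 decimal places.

SSR = 5.33

Forming AᵀA = [[184, 22]; [22, 6]] and Aᵀq = [154, 14]ᵀ gives AᵀA·[a, b]ᵀ = Aᵀq.
Eliminating b: 6·(row 1) − 22·(row 2) gives 620·a = 6·154 − 22·14 = 616, so a = 154/155.
Then b = (14 − 22·(154/155))/6 = -203/155.
Residuals: 9/31, -108/155, 53/155, 54/155, 42/31, -254/155; SSR = 826/155.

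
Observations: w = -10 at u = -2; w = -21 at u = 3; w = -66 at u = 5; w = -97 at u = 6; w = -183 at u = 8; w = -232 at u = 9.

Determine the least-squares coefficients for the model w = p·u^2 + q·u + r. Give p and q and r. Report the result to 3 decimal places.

Sums needed: Σu^2·u^2 = 12675, Σu^2·u = 1601, Σu^2 = 219, Σu·u = 219, Σu = 29, Σ1 = 6.
For Aᵀw: Σu^2·w = -35875, Σu·w = -4507, Σw = -609.
Solving the 3×3 system (Gaussian elimination) gives p = -682801/224256, q = 83701/74752, r = 236647/56064.

p = -3.045, q = 1.120, r = 4.221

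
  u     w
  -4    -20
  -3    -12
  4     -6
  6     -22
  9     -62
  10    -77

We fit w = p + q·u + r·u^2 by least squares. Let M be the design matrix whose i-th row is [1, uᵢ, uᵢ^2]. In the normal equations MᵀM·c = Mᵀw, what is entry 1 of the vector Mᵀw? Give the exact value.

-199

Entry 1 ↔ basis 1, so (Mᵀw)_{1} = Σᵢ wᵢ = (1)·(-20) + (1)·(-12) + (1)·(-6) + (1)·(-22) + (1)·(-62) + (1)·(-77) = -199.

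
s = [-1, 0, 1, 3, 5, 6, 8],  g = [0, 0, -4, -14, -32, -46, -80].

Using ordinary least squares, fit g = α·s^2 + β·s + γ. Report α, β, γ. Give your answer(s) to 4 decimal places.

α = -1.1058, β = -1.0233, γ = -0.4431

From the data, Σs^2·s^2 = 6100, Σs^2·s = 880, Σs^2 = 136, Σs·s = 136, Σs = 22, Σ1 = 7.
Moment sums: Σs^2·g = -7706, Σs·g = -1122, Σg = -176.
So XᵀX·[α, β, γ]ᵀ = Xᵀg: [[6100, 880, 136]; [880, 136, 22]; [136, 22, 7]]·[α, β, γ]ᵀ = [-7706, -1122, -176]ᵀ.
Row-reducing yields α = -2833/2562, β = -7865/7686, γ = -1703/3843.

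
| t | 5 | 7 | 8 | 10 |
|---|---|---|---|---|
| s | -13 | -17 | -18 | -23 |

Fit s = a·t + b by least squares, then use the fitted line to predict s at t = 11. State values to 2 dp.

ŝ = -24.62

From the data, Σt·t = 238, Σt = 30, Σ1 = 4.
Moment sums: Σt·s = -558, Σs = -71.
So AᵀA·[a, b]ᵀ = Aᵀs: [[238, 30]; [30, 4]]·[a, b]ᵀ = [-558, -71]ᵀ.
det = 238·4 − 30² = 52.
a = ((-558)·4 − 30·(-71))/52 = -51/26; b = (238·(-71) − 30·(-558))/52 = -79/26.
At t = 11: ŝ = (-51/26)·(11) + (-79/26)·(1) = -320/13.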